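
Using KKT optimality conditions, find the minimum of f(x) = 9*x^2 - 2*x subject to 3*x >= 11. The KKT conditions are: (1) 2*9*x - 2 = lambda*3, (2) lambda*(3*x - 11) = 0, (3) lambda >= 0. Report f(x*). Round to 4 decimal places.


Step 1: Try lambda = 0 (constraint inactive).
x_unc = 2/(2*9) = 0.1111
Check: 3*0.1111 = 0.3333 < 11 -- violated!
Step 2: Constraint must be active: 3*x = 11
x* = 11/3 = 3.6667 (rounded; the exact value 11/3 is used below)
lambda = (2*9*(11/3) - 2)/3 = 21.3333
Step 3: Compute optimal value.
f(x*) = 9*(11/3)^2 - 2*(11/3) = 113.6667


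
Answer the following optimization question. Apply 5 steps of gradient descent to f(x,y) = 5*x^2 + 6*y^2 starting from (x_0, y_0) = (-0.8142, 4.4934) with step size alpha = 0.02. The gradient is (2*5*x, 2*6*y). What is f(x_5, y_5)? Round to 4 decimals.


Gradient descent on f(x,y) = 5*x^2 + 6*y^2.
Starting point: (-0.8142, 4.4934), alpha = 0.02
Step 1: grad_x = 2*5*-0.8142 = -8.142, grad_y = 2*6*4.4934 = 53.9208
  x_1 = -0.8142 - 0.02*-8.142 = -0.6514
  y_1 = 4.4934 - 0.02*53.9208 = 3.415
Step 2: grad_x = 2*5*-0.6514 = -6.5136, grad_y = 2*6*3.415 = 40.9798
  x_2 = -0.6514 - 0.02*-6.5136 = -0.5211
  y_2 = 3.415 - 0.02*40.9798 = 2.5954
Step 3: grad_x = 2*5*-0.5211 = -5.2109, grad_y = 2*6*2.5954 = 31.1447
  x_3 = -0.5211 - 0.02*-5.2109 = -0.4169
  y_3 = 2.5954 - 0.02*31.1447 = 1.9725
Step 4: grad_x = 2*5*-0.4169 = -4.1687, grad_y = 2*6*1.9725 = 23.6699
  x_4 = -0.4169 - 0.02*-4.1687 = -0.3335
  y_4 = 1.9725 - 0.02*23.6699 = 1.4991
Step 5: grad_x = 2*5*-0.3335 = -3.335, grad_y = 2*6*1.4991 = 17.9892
  x_5 = -0.3335 - 0.02*-3.335 = -0.2668
  y_5 = 1.4991 - 0.02*17.9892 = 1.1393
f(-0.2668, 1.1393) = 5*(-0.2668)^2 + 6*1.1393^2 = 8.1441


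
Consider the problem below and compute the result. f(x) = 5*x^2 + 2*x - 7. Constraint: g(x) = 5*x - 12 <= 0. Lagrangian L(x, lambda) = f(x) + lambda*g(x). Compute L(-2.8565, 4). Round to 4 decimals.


Step 1: Evaluate f(x).
f(-2.8565) = 5*(-2.8565)^2 + 2*(-2.8565) - 7 = 28.085
Step 2: Evaluate g(x).
g(-2.8565) = 5*-2.8565 - 12 = -26.2825
Step 3: Compute Lagrangian.
L = 28.085 + 4*-26.2825 = -77.045


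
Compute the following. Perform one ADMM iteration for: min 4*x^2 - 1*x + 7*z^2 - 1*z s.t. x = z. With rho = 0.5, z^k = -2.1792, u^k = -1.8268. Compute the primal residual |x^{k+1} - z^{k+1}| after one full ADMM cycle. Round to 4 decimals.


ADMM iteration with rho = 0.5, z^k = -2.1792, u^k = -1.8268
Step 1: x-update.
Minimize 4*x^2 - 1*x + (0.5/2)*(x + 2.1792 - 1.8268)^2
FOC: (2*4 + 0.5)*x = 1 + 0.5*(-2.1792 + 1.8268)
x^{k+1} = 0.0969
Step 2: z-update.
Minimize 7*z^2 - 1*z + (0.5/2)*(0.0969 - z - 1.8268)^2
FOC: (2*7 + 0.5)*z = 1 + 0.5*(0.0969 - 1.8268)
z^{k+1} = 0.0093
Step 3: u-update.
u^{k+1} = -1.8268 + 0.0969 - 0.0093 = -1.7392
Step 4: Primal residual = |0.0969 - 0.0093| = 0.0876


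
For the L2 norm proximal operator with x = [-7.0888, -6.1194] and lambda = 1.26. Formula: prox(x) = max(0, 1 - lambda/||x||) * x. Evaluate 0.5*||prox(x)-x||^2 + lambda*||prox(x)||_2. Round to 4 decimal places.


Step 1: Compute ||x||.
||x|| = 9.3647
Step 2: Compute scaling factor.
scale = max(0, 1 - 1.26/9.3647) = 0.8655
Step 3: prox(x) = [-6.135, -5.2961]
||prox(x)|| = 8.1047
Step 4: Proximal objective.
0.5*||prox-x||^2 = 0.7938
lambda*||prox|| = 10.2119
Total = 11.0058


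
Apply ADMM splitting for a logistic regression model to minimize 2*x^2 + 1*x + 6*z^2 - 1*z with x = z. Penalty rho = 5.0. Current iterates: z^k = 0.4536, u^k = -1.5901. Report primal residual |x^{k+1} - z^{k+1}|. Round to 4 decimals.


ADMM iteration with rho = 5.0, z^k = 0.4536, u^k = -1.5901
Step 1: x-update.
Minimize 2*x^2 + 1*x + (5.0/2)*(x - 0.4536 - 1.5901)^2
FOC: (2*2 + 5.0)*x = -1 + 5.0*(0.4536 + 1.5901)
x^{k+1} = 1.0243
Step 2: z-update.
Minimize 6*z^2 - 1*z + (5.0/2)*(1.0243 - z - 1.5901)^2
FOC: (2*6 + 5.0)*z = 1 + 5.0*(1.0243 - 1.5901)
z^{k+1} = -0.1076
Step 3: u-update.
u^{k+1} = -1.5901 + 1.0243 + 0.1076 = -0.4582
Step 4: Primal residual = |1.0243 + 0.1076| = 1.1319


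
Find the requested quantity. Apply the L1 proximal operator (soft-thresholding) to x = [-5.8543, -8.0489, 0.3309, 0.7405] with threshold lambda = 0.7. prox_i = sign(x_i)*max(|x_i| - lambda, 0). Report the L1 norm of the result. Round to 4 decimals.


Soft-thresholding with lambda = 0.7:
prox(-5.8543) = sign(-5.8543)*max(|-5.8543| - 0.7, 0) = -5.1543
prox(-8.0489) = sign(-8.0489)*max(|-8.0489| - 0.7, 0) = -7.3489
prox(0.3309) = sign(0.3309)*max(|0.3309| - 0.7, 0) = 0.0
prox(0.7405) = sign(0.7405)*max(|0.7405| - 0.7, 0) = 0.0405
prox(x) = [-5.1543, -7.3489, 0.0, 0.0405]
||prox(x)||_1 = 5.1543 + 7.3489 + 0.0 + 0.0405 = 12.5437


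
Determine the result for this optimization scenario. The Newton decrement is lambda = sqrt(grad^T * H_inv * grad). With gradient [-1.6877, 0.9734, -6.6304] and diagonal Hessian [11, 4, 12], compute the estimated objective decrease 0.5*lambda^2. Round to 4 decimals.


Step 1: H is diagonal, so H^(-1) * g = [-0.1534, 0.2434, -0.5525].
Step 2: g^T H^(-1) g = sum_i g_i^2 / H_ii
  = (-1.6877)^2/11 + (0.9734)^2/4 + (-6.6304)^2/12
  = 0.2589 + 0.2369 + 3.6635 = 4.1593
Step 3: Objective decrease = 0.5 * g^T H^(-1) g = 2.0797


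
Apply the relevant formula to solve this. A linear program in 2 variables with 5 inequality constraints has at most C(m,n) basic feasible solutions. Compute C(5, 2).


Each vertex corresponds to some choice of n active constraints out of m, so the number of vertices is at most C(m, n) = m! / (n!(m-n)!).
m = 5, n = 2
Numerator: 5 * 4
Denominator: 2! = 2
C(5, 2) = 10


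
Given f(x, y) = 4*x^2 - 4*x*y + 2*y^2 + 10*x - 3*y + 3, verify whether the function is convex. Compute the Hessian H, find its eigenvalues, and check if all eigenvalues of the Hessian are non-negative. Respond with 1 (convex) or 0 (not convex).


The Hessian of f(x,y) = 4*x^2 - 4*x*y + 2*y^2 + 10*x - 3*y + 3 is:
H = [[8, -4], [-4, 4]]
Trace = 8 + 4 = 12
Determinant = 8*4 - (-4)^2 = 16
Discriminant = (12)^2 - 4*16 = 80.0
Eigenvalues: lambda_1 = 1.5279, lambda_2 = 10.4721
The function is convex.

1


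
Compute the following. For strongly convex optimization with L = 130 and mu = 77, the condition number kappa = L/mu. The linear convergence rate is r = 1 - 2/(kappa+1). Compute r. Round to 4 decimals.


Step 1: Compute the condition number.
kappa = L/mu = 130/77 = 1.6883
Step 2: Compute the convergence rate.
r = 1 - 2/(kappa + 1) = 1 - 2*mu/(L + mu) = (L - mu)/(L + mu) = 53/207 = 0.256


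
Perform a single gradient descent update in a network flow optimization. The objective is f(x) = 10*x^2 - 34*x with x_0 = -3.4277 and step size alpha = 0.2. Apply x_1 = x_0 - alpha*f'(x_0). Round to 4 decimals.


We compute the gradient at x_0 and apply the update.
f'(x) = 20*x - 34
f'(-3.4277) = 20*-3.4277 - 34 = -102.554
x_1 = -3.4277 - 0.2*-102.554 = 17.0831


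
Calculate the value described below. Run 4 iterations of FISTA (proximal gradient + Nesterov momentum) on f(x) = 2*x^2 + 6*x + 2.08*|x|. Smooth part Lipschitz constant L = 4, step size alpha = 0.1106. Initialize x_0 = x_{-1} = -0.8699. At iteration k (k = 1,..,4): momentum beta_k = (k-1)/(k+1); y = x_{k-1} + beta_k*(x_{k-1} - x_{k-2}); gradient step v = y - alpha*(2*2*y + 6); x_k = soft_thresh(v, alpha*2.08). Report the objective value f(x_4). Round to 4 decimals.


FISTA on f(x) = 2*x^2 + 6*x + 2.08*|x|
L = 4, alpha = 0.1106
Iteration 1: beta = 0.0, y = -0.8699 + 0.0*(-0.8699 + 0.8699) = -0.8699
  grad(y) = 2.5204, v = y - alpha*grad = -1.1487
  prox(v) = soft_thresh(-1.1487, 0.23) = -0.9186
Iteration 2: beta = 0.3333, y = -0.9186 + 0.3333*(-0.9186 + 0.8699) = -0.9348
  grad(y) = 2.2606, v = y - alpha*grad = -1.1849
  prox(v) = soft_thresh(-1.1849, 0.23) = -0.9548
Iteration 3: beta = 0.5, y = -0.9548 + 0.5*(-0.9548 + 0.9186) = -0.9729
  grad(y) = 2.1083, v = y - alpha*grad = -1.2061
  prox(v) = soft_thresh(-1.2061, 0.23) = -0.9761
Iteration 4: beta = 0.6, y = -0.9761 + 0.6*(-0.9761 + 0.9548) = -0.9888
  grad(y) = 2.0448, v = y - alpha*grad = -1.215
  prox(v) = soft_thresh(-1.215, 0.23) = -0.9849
f(x_4) = 2*(-0.9849)^2 + 6*(-0.9849) + 2.08*|-0.9849| = -1.9208


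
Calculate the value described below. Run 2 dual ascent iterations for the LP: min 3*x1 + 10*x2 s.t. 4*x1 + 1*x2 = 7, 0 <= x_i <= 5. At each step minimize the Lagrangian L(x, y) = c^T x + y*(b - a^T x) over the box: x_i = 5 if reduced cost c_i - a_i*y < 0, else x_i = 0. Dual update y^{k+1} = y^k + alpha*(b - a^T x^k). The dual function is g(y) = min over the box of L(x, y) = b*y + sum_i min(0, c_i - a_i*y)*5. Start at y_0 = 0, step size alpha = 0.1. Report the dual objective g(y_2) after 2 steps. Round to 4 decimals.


Dual ascent for LP: min 3*x1 + 10*x2, 4*x1 + 1*x2 = 7, 0 <= x_i <= 5
Step 1: y^k = 0.0, reduced costs: (3.0, 10.0)
  x^k = (0.0, 0.0), subgradient = b - a^T x = 7.0
  y^{k+1} = 0.0 + 0.1*7.0 = 0.7
Step 2: y^k = 0.7, reduced costs: (0.2, 9.3)
  x^k = (0.0, 0.0), subgradient = b - a^T x = 7.0
  y^{k+1} = 0.7 + 0.1*7.0 = 1.4
Dual objective at y_2 = 1.4: reduced costs (-2.6, 8.6), box minimizer x = (5.0, 0.0)
g(y_2) = b*y + (c1 - a1*y)*x1 + (c2 - a2*y)*x2 = 7*1.4 + (-2.6)*5.0 + 8.6*0.0 = 9.8 - 13.0 + 0.0 = -3.2


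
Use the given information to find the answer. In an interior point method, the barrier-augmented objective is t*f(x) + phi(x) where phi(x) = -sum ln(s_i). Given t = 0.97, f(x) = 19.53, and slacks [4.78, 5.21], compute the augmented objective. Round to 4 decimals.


Step 1: Compute log-barrier.
ln values: [1.5644, 1.6506]
phi = -(1.5644 + 1.6506) = -3.215
Step 2: Compute augmented objective.
t*f(x) = 0.97*19.53 = 18.9441
Total = 18.9441 - 3.215 = 15.7291


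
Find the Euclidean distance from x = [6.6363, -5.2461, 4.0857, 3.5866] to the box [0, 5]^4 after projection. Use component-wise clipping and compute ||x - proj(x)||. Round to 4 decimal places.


Project each component onto [0, 5].
clip(6.6363) = 5.0, clip(-5.2461) = 0.0, clip(4.0857) = 4.0857, clip(3.5866) = 3.5866
Projection = [5.0, 0.0, 4.0857, 3.5866]
Squared diffs: [2.6775, 27.5216, 0.0, 0.0]
Distance = sqrt(30.1991) = 5.4954


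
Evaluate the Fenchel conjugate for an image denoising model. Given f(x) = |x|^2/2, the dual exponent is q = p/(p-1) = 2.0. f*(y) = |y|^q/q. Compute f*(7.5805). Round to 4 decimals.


The conjugate exponent q satisfies 1/p + 1/q = 1.
p = 2, so q = 2/(2 - 1) = 2.0
|y|^q = 7.5805^2.0 = 57.464
f*(7.5805) = 57.464 / 2.0 = 28.732


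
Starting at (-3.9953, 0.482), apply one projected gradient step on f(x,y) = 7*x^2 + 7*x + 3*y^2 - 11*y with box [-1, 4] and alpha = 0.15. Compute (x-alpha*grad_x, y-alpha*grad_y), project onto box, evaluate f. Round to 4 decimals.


Step 1: Compute gradient at (-3.9953, 0.482).
grad_x = 2*7*-3.9953 + 7 = -48.9342
grad_y = 2*3*0.482 - 11 = -8.108
Step 2: Gradient step.
x_raw = -3.9953 - 0.15*-48.9342 = 3.3448
y_raw = 0.482 - 0.15*-8.108 = 1.6982
Step 3: Project onto [-1, 4].
x_proj = clip(3.3448) = 3.3448
y_proj = clip(1.6982) = 1.6982
Step 4: Evaluate f.
f(3.3448, 1.6982) = 91.7005


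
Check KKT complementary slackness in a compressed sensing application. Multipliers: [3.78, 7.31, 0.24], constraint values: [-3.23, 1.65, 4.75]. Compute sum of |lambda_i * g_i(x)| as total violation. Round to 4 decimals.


KKT complementary slackness check:
lambda_1 * g_1 = 3.78 * -3.23 = -12.2094
lambda_2 * g_2 = 7.31 * 1.65 = 12.0615
lambda_3 * g_3 = 0.24 * 4.75 = 1.14
Total violation = 12.2094 + 12.0615 + 1.14 = 25.4109


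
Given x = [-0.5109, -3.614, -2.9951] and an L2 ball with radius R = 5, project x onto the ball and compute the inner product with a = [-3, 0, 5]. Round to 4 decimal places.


Step 1: Compute ||x|| (intermediates to 6 decimals).
||x|| = sqrt((-0.5109)^2 + (-3.614)^2 + (-2.9951)^2) = 4.721508
Step 2: Project.
Since ||x|| <= R, proj = x (no scaling needed).
proj(x) = [-0.5109, -3.614, -2.9951]
Step 3: Dot product.
a^T * proj(x) = -3*(-0.5109) + 0*(-3.614) + 5*(-2.9951) = -13.4428


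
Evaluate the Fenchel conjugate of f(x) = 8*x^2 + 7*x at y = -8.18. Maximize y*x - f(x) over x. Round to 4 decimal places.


f*(y) = sup_x {y*x - a*x^2 - b*x} = sup_x {(y-b)*x - a*x^2}
FOC: (y - b) - 2a*x = 0 => x* = (y - b)/(2a)
x* = (-8.18 - 7)/(2*8) = -0.9488
f*(-8.18) = (y-b)^2/(4a) = (-8.18 - 7)^2/(4*8)
= 230.4324/32 = 7.201


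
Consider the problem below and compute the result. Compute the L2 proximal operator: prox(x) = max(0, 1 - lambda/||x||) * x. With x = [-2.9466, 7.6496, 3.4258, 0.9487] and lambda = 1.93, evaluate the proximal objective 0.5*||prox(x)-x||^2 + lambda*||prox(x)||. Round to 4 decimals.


Step 1: Compute ||x||.
||x|| = 8.935
Step 2: Compute scaling factor.
scale = max(0, 1 - 1.93/8.935) = 0.784
Step 3: prox(x) = [-2.3101, 5.9973, 2.6858, 0.7438]
||prox(x)|| = 7.005
Step 4: Proximal objective.
0.5*||prox-x||^2 = 1.8625
lambda*||prox|| = 13.5197
Total = 15.3822


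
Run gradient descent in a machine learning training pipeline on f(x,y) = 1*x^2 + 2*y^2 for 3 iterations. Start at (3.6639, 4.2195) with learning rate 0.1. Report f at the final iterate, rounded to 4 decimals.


Gradient descent on f(x,y) = 1*x^2 + 2*y^2.
Starting point: (3.6639, 4.2195), alpha = 0.1
Step 1: grad_x = 2*1*3.6639 = 7.3278, grad_y = 2*2*4.2195 = 16.878
  x_1 = 3.6639 - 0.1*7.3278 = 2.9311
  y_1 = 4.2195 - 0.1*16.878 = 2.5317
Step 2: grad_x = 2*1*2.9311 = 5.8622, grad_y = 2*2*2.5317 = 10.1268
  x_2 = 2.9311 - 0.1*5.8622 = 2.3449
  y_2 = 2.5317 - 0.1*10.1268 = 1.519
Step 3: grad_x = 2*1*2.3449 = 4.6898, grad_y = 2*2*1.519 = 6.0761
  x_3 = 2.3449 - 0.1*4.6898 = 1.8759
  y_3 = 1.519 - 0.1*6.0761 = 0.9114
f(1.8759, 0.9114) = 1*1.8759^2 + 2*0.9114^2 = 5.1804


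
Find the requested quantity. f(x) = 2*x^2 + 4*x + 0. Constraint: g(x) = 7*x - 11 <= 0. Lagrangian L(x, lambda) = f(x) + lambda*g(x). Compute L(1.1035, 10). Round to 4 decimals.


Step 1: Evaluate f(x).
f(1.1035) = 2*1.1035^2 + 4*1.1035 + 0 = 6.8494
Step 2: Evaluate g(x).
g(1.1035) = 7*1.1035 - 11 = -3.2755
Step 3: Compute Lagrangian.
L = 6.8494 + 10*-3.2755 = -25.9056


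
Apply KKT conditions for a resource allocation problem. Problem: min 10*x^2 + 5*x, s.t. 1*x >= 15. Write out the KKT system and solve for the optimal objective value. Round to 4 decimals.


Step 1: Try lambda = 0 (constraint inactive).
x_unc = -5/(2*10) = -0.25
Check: 1*-0.25 = -0.25 < 15 -- violated!
Step 2: Constraint must be active: 1*x = 15
x* = 15/1 = 15.0
lambda = (2*10*15.0 + 5)/1 = 305.0
Step 3: Compute optimal value.
f(x*) = 10*15.0^2 + 5*15.0 = 2325.0


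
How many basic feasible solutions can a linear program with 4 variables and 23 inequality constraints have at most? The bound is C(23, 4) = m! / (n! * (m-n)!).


Each vertex corresponds to some choice of n active constraints out of m, so the number of vertices is at most C(m, n) = m! / (n!(m-n)!).
m = 23, n = 4
Numerator: 23 * 22 * 21 * 20
Denominator: 4! = 24
C(23, 4) = 8855


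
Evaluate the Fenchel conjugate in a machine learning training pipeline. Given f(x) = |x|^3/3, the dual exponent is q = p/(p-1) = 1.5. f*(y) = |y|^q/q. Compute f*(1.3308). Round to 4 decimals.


The conjugate exponent q satisfies 1/p + 1/q = 1.
p = 3, so q = 3/(3 - 1) = 1.5
|y|^q = 1.3308^1.5 = 1.5352
f*(1.3308) = 1.5352 / 1.5 = 1.0235


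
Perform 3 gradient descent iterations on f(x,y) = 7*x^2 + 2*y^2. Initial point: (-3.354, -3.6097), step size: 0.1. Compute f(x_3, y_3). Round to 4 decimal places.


Gradient descent on f(x,y) = 7*x^2 + 2*y^2.
Starting point: (-3.354, -3.6097), alpha = 0.1
Step 1: grad_x = 2*7*-3.354 = -46.956, grad_y = 2*2*-3.6097 = -14.4388
  x_1 = -3.354 - 0.1*-46.956 = 1.3416
  y_1 = -3.6097 - 0.1*-14.4388 = -2.1658
Step 2: grad_x = 2*7*1.3416 = 18.7824, grad_y = 2*2*-2.1658 = -8.6633
  x_2 = 1.3416 - 0.1*18.7824 = -0.5366
  y_2 = -2.1658 - 0.1*-8.6633 = -1.2995
Step 3: grad_x = 2*7*-0.5366 = -7.513, grad_y = 2*2*-1.2995 = -5.198
  x_3 = -0.5366 - 0.1*-7.513 = 0.2147
  y_3 = -1.2995 - 0.1*-5.198 = -0.7797
f(0.2147, -0.7797) = 7*0.2147^2 + 2*(-0.7797)^2 = 1.5384


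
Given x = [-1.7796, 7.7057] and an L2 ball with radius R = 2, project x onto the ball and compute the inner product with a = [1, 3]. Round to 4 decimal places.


Step 1: Compute ||x|| (intermediates to 6 decimals).
||x|| = sqrt((-1.7796)^2 + 7.7057^2) = 7.908526
Step 2: Project.
Since ||x|| > R, scale = R/||x|| = 2/7.908526 = 0.252892, proj(x) = scale * x
proj(x) = [-0.450047, 1.94871]
Step 3: Dot product.
a^T * proj(x) = 1*(-0.450047) + 3*1.94871 = 5.3961


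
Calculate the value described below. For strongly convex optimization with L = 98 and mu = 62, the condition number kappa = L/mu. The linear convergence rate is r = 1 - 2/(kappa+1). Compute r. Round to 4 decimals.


Step 1: Compute the condition number.
kappa = L/mu = 98/62 = 1.5806
Step 2: Compute the convergence rate.
r = 1 - 2/(kappa + 1) = 1 - 2*mu/(L + mu) = (L - mu)/(L + mu) = 36/160 = 0.225


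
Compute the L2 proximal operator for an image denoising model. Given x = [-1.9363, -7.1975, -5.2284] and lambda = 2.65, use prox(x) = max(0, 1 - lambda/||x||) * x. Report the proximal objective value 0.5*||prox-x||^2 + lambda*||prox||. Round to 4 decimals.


Step 1: Compute ||x||.
||x|| = 9.1044
Step 2: Compute scaling factor.
scale = max(0, 1 - 2.65/9.1044) = 0.7089
Step 3: prox(x) = [-1.3727, -5.1025, -3.7066]
||prox(x)|| = 6.4544
Step 4: Proximal objective.
0.5*||prox-x||^2 = 3.5113
lambda*||prox|| = 17.1042
Total = 20.6153


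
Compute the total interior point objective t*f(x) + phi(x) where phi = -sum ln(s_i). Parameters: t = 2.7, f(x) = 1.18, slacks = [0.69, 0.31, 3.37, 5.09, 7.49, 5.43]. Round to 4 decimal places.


Step 1: Compute log-barrier.
ln values: [-0.3711, -1.1712, 1.2149, 1.6273, 2.0136, 1.6919]
phi = -(-0.3711 - 1.1712 + 1.2149 + 1.6273 + 2.0136 + 1.6919) = -5.0055
Step 2: Compute augmented objective.
t*f(x) = 2.7*1.18 = 3.186
Total = 3.186 - 5.0055 = -1.8195


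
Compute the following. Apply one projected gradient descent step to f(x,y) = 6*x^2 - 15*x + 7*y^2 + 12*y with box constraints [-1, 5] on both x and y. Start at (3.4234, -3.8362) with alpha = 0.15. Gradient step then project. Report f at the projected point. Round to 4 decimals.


Step 1: Compute gradient at (3.4234, -3.8362).
grad_x = 2*6*3.4234 - 15 = 26.0808
grad_y = 2*7*-3.8362 + 12 = -41.7068
Step 2: Gradient step.
x_raw = 3.4234 - 0.15*26.0808 = -0.4887
y_raw = -3.8362 - 0.15*-41.7068 = 2.4198
Step 3: Project onto [-1, 5].
x_proj = clip(-0.4887) = -0.4887
y_proj = clip(2.4198) = 2.4198
Step 4: Evaluate f.
f(-0.4887, 2.4198) = 78.7904


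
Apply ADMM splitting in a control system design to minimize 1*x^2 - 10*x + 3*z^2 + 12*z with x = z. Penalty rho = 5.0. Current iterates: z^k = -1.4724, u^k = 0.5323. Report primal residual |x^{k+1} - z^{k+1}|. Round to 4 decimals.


ADMM iteration with rho = 5.0, z^k = -1.4724, u^k = 0.5323
Step 1: x-update.
Minimize 1*x^2 - 10*x + (5.0/2)*(x + 1.4724 + 0.5323)^2
FOC: (2*1 + 5.0)*x = 10 + 5.0*(-1.4724 - 0.5323)
x^{k+1} = -0.0034
Step 2: z-update.
Minimize 3*z^2 + 12*z + (5.0/2)*(-0.0034 - z + 0.5323)^2
FOC: (2*3 + 5.0)*z = -12 + 5.0*(-0.0034 + 0.5323)
z^{k+1} = -0.8505
Step 3: u-update.
u^{k+1} = 0.5323 - 0.0034 + 0.8505 = 1.3794
Step 4: Primal residual = |-0.0034 + 0.8505| = 0.8471


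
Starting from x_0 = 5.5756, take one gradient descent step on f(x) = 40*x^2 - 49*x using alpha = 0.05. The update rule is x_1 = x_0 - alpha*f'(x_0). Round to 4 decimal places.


We compute the gradient at x_0 and apply the update.
f'(x) = 80*x - 49
f'(5.5756) = 80*5.5756 - 49 = 397.048
x_1 = 5.5756 - 0.05*397.048 = -14.2768


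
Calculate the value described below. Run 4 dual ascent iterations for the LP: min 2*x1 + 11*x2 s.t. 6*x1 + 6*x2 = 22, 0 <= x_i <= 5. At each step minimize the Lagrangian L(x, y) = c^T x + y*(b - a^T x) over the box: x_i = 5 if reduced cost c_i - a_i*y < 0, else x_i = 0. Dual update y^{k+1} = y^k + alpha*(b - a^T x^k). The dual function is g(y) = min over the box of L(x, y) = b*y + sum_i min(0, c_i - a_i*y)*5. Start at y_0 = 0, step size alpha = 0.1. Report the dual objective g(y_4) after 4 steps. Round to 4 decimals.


Dual ascent for LP: min 2*x1 + 11*x2, 6*x1 + 6*x2 = 22, 0 <= x_i <= 5
Step 1: y^k = 0.0, reduced costs: (2.0, 11.0)
  x^k = (0.0, 0.0), subgradient = b - a^T x = 22.0
  y^{k+1} = 0.0 + 0.1*22.0 = 2.2
Step 2: y^k = 2.2, reduced costs: (-11.2, -2.2)
  x^k = (5.0, 5.0), subgradient = b - a^T x = -38.0
  y^{k+1} = 2.2 + 0.1*-38.0 = -1.6
Step 3: y^k = -1.6, reduced costs: (11.6, 20.6)
  x^k = (0.0, 0.0), subgradient = b - a^T x = 22.0
  y^{k+1} = -1.6 + 0.1*22.0 = 0.6
Step 4: y^k = 0.6, reduced costs: (-1.6, 7.4)
  x^k = (5.0, 0.0), subgradient = b - a^T x = -8.0
  y^{k+1} = 0.6 + 0.1*-8.0 = -0.2
Dual objective at y_4 = -0.2: reduced costs (3.2, 12.2), box minimizer x = (0.0, 0.0)
g(y_4) = b*y + (c1 - a1*y)*x1 + (c2 - a2*y)*x2 = 22*(-0.2) + 3.2*0.0 + 12.2*0.0 = -4.4 + 0.0 + 0.0 = -4.4


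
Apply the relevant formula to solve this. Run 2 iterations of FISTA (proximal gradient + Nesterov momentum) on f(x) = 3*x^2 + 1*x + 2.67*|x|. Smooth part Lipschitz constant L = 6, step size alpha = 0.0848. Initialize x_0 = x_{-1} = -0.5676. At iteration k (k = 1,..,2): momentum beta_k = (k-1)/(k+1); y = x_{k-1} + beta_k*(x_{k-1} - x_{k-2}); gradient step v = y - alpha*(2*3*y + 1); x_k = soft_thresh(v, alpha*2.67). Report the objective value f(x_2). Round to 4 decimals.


FISTA on f(x) = 3*x^2 + 1*x + 2.67*|x|
L = 6, alpha = 0.0848
Iteration 1: beta = 0.0, y = -0.5676 + 0.0*(-0.5676 + 0.5676) = -0.5676
  grad(y) = -2.4056, v = y - alpha*grad = -0.3636
  prox(v) = soft_thresh(-0.3636, 0.2264) = -0.1372
Iteration 2: beta = 0.3333, y = -0.1372 + 0.3333*(-0.1372 + 0.5676) = 0.0063
  grad(y) = 1.0377, v = y - alpha*grad = -0.0817
  prox(v) = soft_thresh(-0.0817, 0.2264) = 0.0
f(x_2) = 3*0.0^2 + 1*0.0 + 2.67*|0.0| = 0.0


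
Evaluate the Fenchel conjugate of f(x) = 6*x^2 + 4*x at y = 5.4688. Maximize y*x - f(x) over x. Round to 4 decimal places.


f*(y) = sup_x {y*x - a*x^2 - b*x} = sup_x {(y-b)*x - a*x^2}
FOC: (y - b) - 2a*x = 0 => x* = (y - b)/(2a)
x* = (5.4688 - 4)/(2*6) = 0.1224
f*(5.4688) = (y-b)^2/(4a) = (5.4688 - 4)^2/(4*6)
= 2.1574/24 = 0.0899


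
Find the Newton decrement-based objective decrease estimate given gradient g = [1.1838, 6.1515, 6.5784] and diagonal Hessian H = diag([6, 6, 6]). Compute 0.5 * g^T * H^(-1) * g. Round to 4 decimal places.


Step 1: H is diagonal, so H^(-1) * g = [0.1973, 1.0253, 1.0964].
Step 2: g^T H^(-1) g = sum_i g_i^2 / H_ii
  = (1.1838)^2/6 + (6.1515)^2/6 + (6.5784)^2/6
  = 0.2336 + 6.3068 + 7.2126 = 13.7529
Step 3: Objective decrease = 0.5 * g^T H^(-1) g = 6.8765


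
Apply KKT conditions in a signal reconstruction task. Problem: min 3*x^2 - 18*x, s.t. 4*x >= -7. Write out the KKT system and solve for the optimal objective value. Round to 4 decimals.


Step 1: Try lambda = 0 (constraint inactive).
Stationarity: 2*3*x - 18 = 0
x* = 18/(2*3) = 3.0
Check constraint: 4*3.0 = 12.0 >= -7 -- satisfied.
Step 2: Compute optimal value.
f(x*) = 3*3.0^2 - 18*3.0 = -27.0


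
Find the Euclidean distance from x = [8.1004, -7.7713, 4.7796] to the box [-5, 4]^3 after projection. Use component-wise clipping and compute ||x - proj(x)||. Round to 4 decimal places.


Project each component onto [-5, 4].
clip(8.1004) = 4.0, clip(-7.7713) = -5.0, clip(4.7796) = 4.0
Projection = [4.0, -5.0, 4.0]
Squared diffs: [16.8133, 7.6801, 0.6078]
Distance = sqrt(25.1012) = 5.0101


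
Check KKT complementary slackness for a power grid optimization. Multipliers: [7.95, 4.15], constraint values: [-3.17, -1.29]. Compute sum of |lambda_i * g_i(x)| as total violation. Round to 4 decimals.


KKT complementary slackness check:
lambda_1 * g_1 = 7.95 * -3.17 = -25.2015
lambda_2 * g_2 = 4.15 * -1.29 = -5.3535
Total violation = 25.2015 + 5.3535 = 30.555


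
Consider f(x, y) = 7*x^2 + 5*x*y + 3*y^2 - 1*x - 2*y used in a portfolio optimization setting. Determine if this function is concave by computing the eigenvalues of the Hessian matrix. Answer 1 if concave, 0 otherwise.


The Hessian of f(x,y) = 7*x^2 + 5*x*y + 3*y^2 - 1*x - 2*y is:
H = [[14, 5], [5, 6]]
Trace = 14 + 6 = 20
Determinant = 14*6 - (5)^2 = 59
Discriminant = (20)^2 - 4*59 = 164.0
Eigenvalues: lambda_1 = 3.5969, lambda_2 = 16.4031
The function is not concave.

0


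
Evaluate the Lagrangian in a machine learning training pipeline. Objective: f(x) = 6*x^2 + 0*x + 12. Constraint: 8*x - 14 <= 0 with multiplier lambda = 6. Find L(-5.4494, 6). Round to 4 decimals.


Step 1: Evaluate f(x).
f(-5.4494) = 6*(-5.4494)^2 + 0*(-5.4494) + 12 = 190.1758
Step 2: Evaluate g(x).
g(-5.4494) = 8*-5.4494 - 14 = -57.5952
Step 3: Compute Lagrangian.
L = 190.1758 + 6*-57.5952 = -155.3954


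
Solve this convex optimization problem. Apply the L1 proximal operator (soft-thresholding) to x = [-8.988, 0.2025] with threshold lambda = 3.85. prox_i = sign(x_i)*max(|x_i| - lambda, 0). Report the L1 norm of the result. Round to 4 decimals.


Soft-thresholding with lambda = 3.85:
prox(-8.988) = sign(-8.988)*max(|-8.988| - 3.85, 0) = -5.138
prox(0.2025) = sign(0.2025)*max(|0.2025| - 3.85, 0) = 0.0
prox(x) = [-5.138, 0.0]
||prox(x)||_1 = 5.138 + 0.0 = 5.138


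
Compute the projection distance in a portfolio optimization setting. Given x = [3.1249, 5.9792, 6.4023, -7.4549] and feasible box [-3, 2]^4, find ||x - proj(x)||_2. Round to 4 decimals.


Project each component onto [-3, 2].
clip(3.1249) = 2.0, clip(5.9792) = 2.0, clip(6.4023) = 2.0, clip(-7.4549) = -3.0
Projection = [2.0, 2.0, 2.0, -3.0]
Squared diffs: [1.2654, 15.834, 19.3802, 19.8461]
Distance = sqrt(56.3257) = 7.5051


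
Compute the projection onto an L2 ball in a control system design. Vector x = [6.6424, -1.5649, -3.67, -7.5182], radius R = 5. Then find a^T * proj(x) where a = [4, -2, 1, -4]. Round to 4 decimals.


Step 1: Compute ||x|| (intermediates to 6 decimals).
||x|| = sqrt(6.6424^2 + (-1.5649)^2 + (-3.67)^2 + (-7.5182)^2) = 10.796417
Step 2: Project.
Since ||x|| > R, scale = R/||x|| = 5/10.796417 = 0.463117, proj(x) = scale * x
proj(x) = [3.076208, -0.724732, -1.699639, -3.481806]
Step 3: Dot product.
a^T * proj(x) = 4*3.076208 - 2*(-0.724732) + 1*(-1.699639) - 4*(-3.481806) = 25.9819


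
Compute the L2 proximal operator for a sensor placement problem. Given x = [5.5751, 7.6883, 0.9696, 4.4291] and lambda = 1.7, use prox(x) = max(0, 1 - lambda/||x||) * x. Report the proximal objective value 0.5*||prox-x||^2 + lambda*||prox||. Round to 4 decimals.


Step 1: Compute ||x||.
||x|| = 10.5237
Step 2: Compute scaling factor.
scale = max(0, 1 - 1.7/10.5237) = 0.8385
Step 3: prox(x) = [4.6745, 6.4463, 0.813, 3.7136]
||prox(x)|| = 8.8237
Step 4: Proximal objective.
0.5*||prox-x||^2 = 1.445
lambda*||prox|| = 15.0003
Total = 16.4453


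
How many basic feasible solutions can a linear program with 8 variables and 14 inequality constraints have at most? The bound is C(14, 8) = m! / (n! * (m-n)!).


Each vertex corresponds to some choice of n active constraints out of m, so the number of vertices is at most C(m, n) = m! / (n!(m-n)!).
m = 14, n = 8
Numerator: 14 * 13 * 12 * 11 * 10 * 9 * 8 * 7
Denominator: 8! = 40320
C(14, 8) = 3003


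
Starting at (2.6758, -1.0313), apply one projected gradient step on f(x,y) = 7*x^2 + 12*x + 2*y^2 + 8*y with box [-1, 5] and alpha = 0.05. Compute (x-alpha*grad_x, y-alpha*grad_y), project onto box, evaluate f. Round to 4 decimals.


Step 1: Compute gradient at (2.6758, -1.0313).
grad_x = 2*7*2.6758 + 12 = 49.4612
grad_y = 2*2*-1.0313 + 8 = 3.8748
Step 2: Gradient step.
x_raw = 2.6758 - 0.05*49.4612 = 0.2027
y_raw = -1.0313 - 0.05*3.8748 = -1.225
Step 3: Project onto [-1, 5].
x_proj = clip(0.2027) = 0.2027
y_proj = clip(-1.225) = -1.0
Step 4: Evaluate f.
f(0.2027, -1.0) = -3.2794


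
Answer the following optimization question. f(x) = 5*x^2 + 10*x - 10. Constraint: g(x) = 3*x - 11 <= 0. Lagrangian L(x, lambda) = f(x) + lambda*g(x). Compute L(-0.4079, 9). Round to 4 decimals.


Step 1: Evaluate f(x).
f(-0.4079) = 5*(-0.4079)^2 + 10*(-0.4079) - 10 = -13.2471
Step 2: Evaluate g(x).
g(-0.4079) = 3*-0.4079 - 11 = -12.2237
Step 3: Compute Lagrangian.
L = -13.2471 + 9*-12.2237 = -123.2604


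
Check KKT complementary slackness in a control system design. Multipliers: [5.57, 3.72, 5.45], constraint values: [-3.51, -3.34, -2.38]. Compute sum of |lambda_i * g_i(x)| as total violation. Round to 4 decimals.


KKT complementary slackness check:
lambda_1 * g_1 = 5.57 * -3.51 = -19.5507
lambda_2 * g_2 = 3.72 * -3.34 = -12.4248
lambda_3 * g_3 = 5.45 * -2.38 = -12.971
Total violation = 19.5507 + 12.4248 + 12.971 = 44.9465


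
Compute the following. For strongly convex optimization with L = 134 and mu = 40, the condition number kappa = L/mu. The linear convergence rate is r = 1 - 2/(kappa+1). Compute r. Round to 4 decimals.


Step 1: Compute the condition number.
kappa = L/mu = 134/40 = 3.35
Step 2: Compute the convergence rate.
r = 1 - 2/(kappa + 1) = 1 - 2*mu/(L + mu) = (L - mu)/(L + mu) = 94/174 = 0.5402


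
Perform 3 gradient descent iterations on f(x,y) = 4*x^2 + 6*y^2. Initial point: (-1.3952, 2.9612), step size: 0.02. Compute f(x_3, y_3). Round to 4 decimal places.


Gradient descent on f(x,y) = 4*x^2 + 6*y^2.
Starting point: (-1.3952, 2.9612), alpha = 0.02
Step 1: grad_x = 2*4*-1.3952 = -11.1616, grad_y = 2*6*2.9612 = 35.5344
  x_1 = -1.3952 - 0.02*-11.1616 = -1.172
  y_1 = 2.9612 - 0.02*35.5344 = 2.2505
Step 2: grad_x = 2*4*-1.172 = -9.3757, grad_y = 2*6*2.2505 = 27.0061
  x_2 = -1.172 - 0.02*-9.3757 = -0.9845
  y_2 = 2.2505 - 0.02*27.0061 = 1.7104
Step 3: grad_x = 2*4*-0.9845 = -7.8756, grad_y = 2*6*1.7104 = 20.5247
  x_3 = -0.9845 - 0.02*-7.8756 = -0.8269
  y_3 = 1.7104 - 0.02*20.5247 = 1.2999
f(-0.8269, 1.2999) = 4*(-0.8269)^2 + 6*1.2999^2 = 12.8737


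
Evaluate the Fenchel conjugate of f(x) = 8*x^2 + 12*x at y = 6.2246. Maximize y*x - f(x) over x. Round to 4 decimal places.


f*(y) = sup_x {y*x - a*x^2 - b*x} = sup_x {(y-b)*x - a*x^2}
FOC: (y - b) - 2a*x = 0 => x* = (y - b)/(2a)
x* = (6.2246 - 12)/(2*8) = -0.361
f*(6.2246) = (y-b)^2/(4a) = (6.2246 - 12)^2/(4*8)
= 33.3552/32 = 1.0424


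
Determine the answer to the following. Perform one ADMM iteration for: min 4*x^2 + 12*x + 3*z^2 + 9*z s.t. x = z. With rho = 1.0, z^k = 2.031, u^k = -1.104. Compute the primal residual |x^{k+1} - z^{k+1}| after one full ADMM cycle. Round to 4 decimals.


ADMM iteration with rho = 1.0, z^k = 2.031, u^k = -1.104
Step 1: x-update.
Minimize 4*x^2 + 12*x + (1.0/2)*(x - 2.031 - 1.104)^2
FOC: (2*4 + 1.0)*x = -12 + 1.0*(2.031 + 1.104)
x^{k+1} = -0.985
Step 2: z-update.
Minimize 3*z^2 + 9*z + (1.0/2)*(-0.985 - z - 1.104)^2
FOC: (2*3 + 1.0)*z = -9 + 1.0*(-0.985 - 1.104)
z^{k+1} = -1.5841
Step 3: u-update.
u^{k+1} = -1.104 - 0.985 + 1.5841 = -0.5049
Step 4: Primal residual = |-0.985 + 1.5841| = 0.5991


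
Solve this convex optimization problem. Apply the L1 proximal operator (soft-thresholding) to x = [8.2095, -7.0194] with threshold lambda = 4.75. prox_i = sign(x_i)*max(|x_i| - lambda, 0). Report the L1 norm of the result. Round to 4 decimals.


Soft-thresholding with lambda = 4.75:
prox(8.2095) = sign(8.2095)*max(|8.2095| - 4.75, 0) = 3.4595
prox(-7.0194) = sign(-7.0194)*max(|-7.0194| - 4.75, 0) = -2.2694
prox(x) = [3.4595, -2.2694]
||prox(x)||_1 = 3.4595 + 2.2694 = 5.7289


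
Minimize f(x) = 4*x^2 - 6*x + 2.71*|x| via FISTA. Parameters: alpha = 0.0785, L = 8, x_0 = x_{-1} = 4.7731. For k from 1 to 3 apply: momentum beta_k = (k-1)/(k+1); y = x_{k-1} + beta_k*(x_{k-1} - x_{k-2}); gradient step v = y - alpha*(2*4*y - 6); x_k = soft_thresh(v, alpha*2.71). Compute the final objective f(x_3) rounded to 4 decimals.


FISTA on f(x) = 4*x^2 - 6*x + 2.71*|x|
L = 8, alpha = 0.0785
Iteration 1: beta = 0.0, y = 4.7731 + 0.0*(4.7731 - 4.7731) = 4.7731
  grad(y) = 32.1848, v = y - alpha*grad = 2.2466
  prox(v) = soft_thresh(2.2466, 0.2127) = 2.0339
Iteration 2: beta = 0.3333, y = 2.0339 + 0.3333*(2.0339 - 4.7731) = 1.1208
  grad(y) = 2.9662, v = y - alpha*grad = 0.8879
  prox(v) = soft_thresh(0.8879, 0.2127) = 0.6752
Iteration 3: beta = 0.5, y = 0.6752 + 0.5*(0.6752 - 2.0339) = -0.0041
  grad(y) = -6.0331, v = y - alpha*grad = 0.4695
  prox(v) = soft_thresh(0.4695, 0.2127) = 0.2567
f(x_3) = 4*0.2567^2 - 6*0.2567 + 2.71*|0.2567| = -0.581


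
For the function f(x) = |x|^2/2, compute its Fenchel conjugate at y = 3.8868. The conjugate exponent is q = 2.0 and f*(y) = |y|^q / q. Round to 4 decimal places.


The conjugate exponent q satisfies 1/p + 1/q = 1.
p = 2, so q = 2/(2 - 1) = 2.0
|y|^q = 3.8868^2.0 = 15.1072
f*(3.8868) = 15.1072 / 2.0 = 7.5536


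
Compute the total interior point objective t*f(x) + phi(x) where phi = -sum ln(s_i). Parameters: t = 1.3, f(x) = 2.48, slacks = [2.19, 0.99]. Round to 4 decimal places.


Step 1: Compute log-barrier.
ln values: [0.7839, -0.0101]
phi = -(0.7839 - 0.0101) = -0.7739
Step 2: Compute augmented objective.
t*f(x) = 1.3*2.48 = 3.224
Total = 3.224 - 0.7739 = 2.4501


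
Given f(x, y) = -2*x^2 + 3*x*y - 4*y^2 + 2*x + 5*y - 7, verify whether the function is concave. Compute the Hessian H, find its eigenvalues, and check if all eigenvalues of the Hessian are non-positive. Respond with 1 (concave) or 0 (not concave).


The Hessian of f(x,y) = -2*x^2 + 3*x*y - 4*y^2 + 2*x + 5*y - 7 is:
H = [[-4, 3], [3, -8]]
Trace = -4 - 8 = -12
Determinant = -4*-8 - (3)^2 = 23
Discriminant = (-12)^2 - 4*23 = 52.0
Eigenvalues: lambda_1 = -9.6056, lambda_2 = -2.3944
The function is concave.

1


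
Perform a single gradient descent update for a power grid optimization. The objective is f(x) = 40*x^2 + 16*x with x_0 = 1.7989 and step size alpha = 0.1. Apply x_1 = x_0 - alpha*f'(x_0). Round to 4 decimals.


We compute the gradient at x_0 and apply the update.
f'(x) = 80*x + 16
f'(1.7989) = 80*1.7989 + 16 = 159.912
x_1 = 1.7989 - 0.1*159.912 = -14.1923


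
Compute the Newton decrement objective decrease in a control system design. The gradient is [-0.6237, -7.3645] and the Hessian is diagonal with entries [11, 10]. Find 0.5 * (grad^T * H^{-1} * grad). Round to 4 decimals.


Step 1: H is diagonal, so H^(-1) * g = [-0.0567, -0.7365].
Step 2: g^T H^(-1) g = sum_i g_i^2 / H_ii
  = (-0.6237)^2/11 + (-7.3645)^2/10
  = 0.0354 + 5.4236 = 5.4589
Step 3: Objective decrease = 0.5 * g^T H^(-1) g = 2.7295


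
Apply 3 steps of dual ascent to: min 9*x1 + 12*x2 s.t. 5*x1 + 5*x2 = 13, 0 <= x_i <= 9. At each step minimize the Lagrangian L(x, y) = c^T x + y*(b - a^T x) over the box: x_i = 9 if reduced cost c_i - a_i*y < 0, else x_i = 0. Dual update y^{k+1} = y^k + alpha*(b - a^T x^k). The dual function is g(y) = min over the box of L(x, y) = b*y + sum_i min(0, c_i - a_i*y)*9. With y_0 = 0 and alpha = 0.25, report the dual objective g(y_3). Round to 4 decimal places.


Dual ascent for LP: min 9*x1 + 12*x2, 5*x1 + 5*x2 = 13, 0 <= x_i <= 9
Step 1: y^k = 0.0, reduced costs: (9.0, 12.0)
  x^k = (0.0, 0.0), subgradient = b - a^T x = 13.0
  y^{k+1} = 0.0 + 0.25*13.0 = 3.25
Step 2: y^k = 3.25, reduced costs: (-7.25, -4.25)
  x^k = (9.0, 9.0), subgradient = b - a^T x = -77.0
  y^{k+1} = 3.25 + 0.25*-77.0 = -16.0
Step 3: y^k = -16.0, reduced costs: (89.0, 92.0)
  x^k = (0.0, 0.0), subgradient = b - a^T x = 13.0
  y^{k+1} = -16.0 + 0.25*13.0 = -12.75
Dual objective at y_3 = -12.75: reduced costs (72.75, 75.75), box minimizer x = (0.0, 0.0)
g(y_3) = b*y + (c1 - a1*y)*x1 + (c2 - a2*y)*x2 = 13*(-12.75) + 72.75*0.0 + 75.75*0.0 = -165.75 + 0.0 + 0.0 = -165.75


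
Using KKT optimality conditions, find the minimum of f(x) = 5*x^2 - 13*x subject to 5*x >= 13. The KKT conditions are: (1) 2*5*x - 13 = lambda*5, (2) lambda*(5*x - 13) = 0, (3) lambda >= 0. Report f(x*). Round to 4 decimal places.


Step 1: Try lambda = 0 (constraint inactive).
x_unc = 13/(2*5) = 1.3
Check: 5*1.3 = 6.5 < 13 -- violated!
Step 2: Constraint must be active: 5*x = 13
x* = 13/5 = 2.6
lambda = (2*5*2.6 - 13)/5 = 2.6
Step 3: Compute optimal value.
f(x*) = 5*2.6^2 - 13*2.6 = 0.0


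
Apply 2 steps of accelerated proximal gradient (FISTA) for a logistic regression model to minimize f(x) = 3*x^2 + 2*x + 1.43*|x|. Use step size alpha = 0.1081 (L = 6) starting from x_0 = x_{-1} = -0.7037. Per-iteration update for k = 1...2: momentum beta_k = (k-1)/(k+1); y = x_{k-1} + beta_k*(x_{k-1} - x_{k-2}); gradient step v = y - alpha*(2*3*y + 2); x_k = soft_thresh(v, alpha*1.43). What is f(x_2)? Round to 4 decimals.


FISTA on f(x) = 3*x^2 + 2*x + 1.43*|x|
L = 6, alpha = 0.1081
Iteration 1: beta = 0.0, y = -0.7037 + 0.0*(-0.7037 + 0.7037) = -0.7037
  grad(y) = -2.2222, v = y - alpha*grad = -0.4635
  prox(v) = soft_thresh(-0.4635, 0.1546) = -0.3089
Iteration 2: beta = 0.3333, y = -0.3089 + 0.3333*(-0.3089 + 0.7037) = -0.1773
  grad(y) = 0.9362, v = y - alpha*grad = -0.2785
  prox(v) = soft_thresh(-0.2785, 0.1546) = -0.1239
f(x_2) = 3*(-0.1239)^2 + 2*(-0.1239) + 1.43*|-0.1239| = -0.0246


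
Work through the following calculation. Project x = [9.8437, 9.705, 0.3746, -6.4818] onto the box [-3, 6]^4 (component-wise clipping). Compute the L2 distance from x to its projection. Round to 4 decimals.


Project each component onto [-3, 6].
clip(9.8437) = 6.0, clip(9.705) = 6.0, clip(0.3746) = 0.3746, clip(-6.4818) = -3.0
Projection = [6.0, 6.0, 0.3746, -3.0]
Squared diffs: [14.774, 13.727, 0.0, 12.1229]
Distance = sqrt(40.6239) = 6.3737


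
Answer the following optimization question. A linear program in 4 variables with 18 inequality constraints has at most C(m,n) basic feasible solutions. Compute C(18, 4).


Each vertex corresponds to some choice of n active constraints out of m, so the number of vertices is at most C(m, n) = m! / (n!(m-n)!).
m = 18, n = 4
Numerator: 18 * 17 * 16 * 15
Denominator: 4! = 24
C(18, 4) = 3060


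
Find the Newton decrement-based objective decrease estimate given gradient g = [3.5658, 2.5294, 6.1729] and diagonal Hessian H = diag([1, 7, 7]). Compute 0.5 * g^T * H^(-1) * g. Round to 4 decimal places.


Step 1: H is diagonal, so H^(-1) * g = [3.5658, 0.3613, 0.8818].
Step 2: g^T H^(-1) g = sum_i g_i^2 / H_ii
  = (3.5658)^2/1 + (2.5294)^2/7 + (6.1729)^2/7
  = 12.7149 + 0.914 + 5.4435 = 19.0724
Step 3: Objective decrease = 0.5 * g^T H^(-1) g = 9.5362


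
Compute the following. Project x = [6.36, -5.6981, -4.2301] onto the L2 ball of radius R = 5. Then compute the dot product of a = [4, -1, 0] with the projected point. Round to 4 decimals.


Step 1: Compute ||x|| (intermediates to 6 decimals).
||x|| = sqrt(6.36^2 + (-5.6981)^2 + (-4.2301)^2) = 9.529517
Step 2: Project.
Since ||x|| > R, scale = R/||x|| = 5/9.529517 = 0.524686, proj(x) = scale * x
proj(x) = [3.337003, -2.989713, -2.219474]
Step 3: Dot product.
a^T * proj(x) = 4*3.337003 - 1*(-2.989713) + 0*(-2.219474) = 16.3377


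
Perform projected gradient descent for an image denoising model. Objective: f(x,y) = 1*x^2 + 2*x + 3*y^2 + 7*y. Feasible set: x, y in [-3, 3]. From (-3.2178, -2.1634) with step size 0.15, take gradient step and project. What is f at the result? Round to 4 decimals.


Step 1: Compute gradient at (-3.2178, -2.1634).
grad_x = 2*1*-3.2178 + 2 = -4.4356
grad_y = 2*3*-2.1634 + 7 = -5.9804
Step 2: Gradient step.
x_raw = -3.2178 - 0.15*-4.4356 = -2.5525
y_raw = -2.1634 - 0.15*-5.9804 = -1.2663
Step 3: Project onto [-3, 3].
x_proj = clip(-2.5525) = -2.5525
y_proj = clip(-1.2663) = -1.2663
Step 4: Evaluate f.
f(-2.5525, -1.2663) = -2.6434


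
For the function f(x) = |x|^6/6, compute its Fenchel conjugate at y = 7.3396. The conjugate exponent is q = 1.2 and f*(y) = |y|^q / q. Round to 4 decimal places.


The conjugate exponent q satisfies 1/p + 1/q = 1.
p = 6, so q = 6/(6 - 1) = 1.2
|y|^q = 7.3396^1.2 = 10.9347
f*(7.3396) = 10.9347 / 1.2 = 9.1122


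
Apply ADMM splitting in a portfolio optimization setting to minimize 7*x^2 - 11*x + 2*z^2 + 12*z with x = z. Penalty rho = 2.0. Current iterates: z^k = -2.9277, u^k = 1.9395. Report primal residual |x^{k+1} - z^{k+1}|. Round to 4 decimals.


ADMM iteration with rho = 2.0, z^k = -2.9277, u^k = 1.9395
Step 1: x-update.
Minimize 7*x^2 - 11*x + (2.0/2)*(x + 2.9277 + 1.9395)^2
FOC: (2*7 + 2.0)*x = 11 + 2.0*(-2.9277 - 1.9395)
x^{k+1} = 0.0791
Step 2: z-update.
Minimize 2*z^2 + 12*z + (2.0/2)*(0.0791 - z + 1.9395)^2
FOC: (2*2 + 2.0)*z = -12 + 2.0*(0.0791 + 1.9395)
z^{k+1} = -1.3271
Step 3: u-update.
u^{k+1} = 1.9395 + 0.0791 + 1.3271 = 3.3457
Step 4: Primal residual = |0.0791 + 1.3271| = 1.4062
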